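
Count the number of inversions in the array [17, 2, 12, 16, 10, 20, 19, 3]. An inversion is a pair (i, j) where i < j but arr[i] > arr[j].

Finding inversions in [17, 2, 12, 16, 10, 20, 19, 3]:

(0, 1): arr[0]=17 > arr[1]=2
(0, 2): arr[0]=17 > arr[2]=12
(0, 3): arr[0]=17 > arr[3]=16
(0, 4): arr[0]=17 > arr[4]=10
(0, 7): arr[0]=17 > arr[7]=3
(2, 4): arr[2]=12 > arr[4]=10
(2, 7): arr[2]=12 > arr[7]=3
(3, 4): arr[3]=16 > arr[4]=10
(3, 7): arr[3]=16 > arr[7]=3
(4, 7): arr[4]=10 > arr[7]=3
(5, 6): arr[5]=20 > arr[6]=19
(5, 7): arr[5]=20 > arr[7]=3
(6, 7): arr[6]=19 > arr[7]=3

Total inversions: 13

The array has 13 inversion(s): (0,1), (0,2), (0,3), (0,4), (0,7), (2,4), (2,7), (3,4), (3,7), (4,7), (5,6), (5,7), (6,7). Each pair (i,j) satisfies i < j and arr[i] > arr[j].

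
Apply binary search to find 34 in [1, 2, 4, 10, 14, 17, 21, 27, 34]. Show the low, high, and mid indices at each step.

Binary search for 34 in [1, 2, 4, 10, 14, 17, 21, 27, 34]:

lo=0, hi=8, mid=4, arr[mid]=14 -> 14 < 34, search right half
lo=5, hi=8, mid=6, arr[mid]=21 -> 21 < 34, search right half
lo=7, hi=8, mid=7, arr[mid]=27 -> 27 < 34, search right half
lo=8, hi=8, mid=8, arr[mid]=34 -> Found target at index 8!

Binary search finds 34 at index 8 after 4 comparisons. The search repeatedly halves the search space by comparing with the middle element.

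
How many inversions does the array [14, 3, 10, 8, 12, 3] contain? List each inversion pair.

Finding inversions in [14, 3, 10, 8, 12, 3]:

(0, 1): arr[0]=14 > arr[1]=3
(0, 2): arr[0]=14 > arr[2]=10
(0, 3): arr[0]=14 > arr[3]=8
(0, 4): arr[0]=14 > arr[4]=12
(0, 5): arr[0]=14 > arr[5]=3
(2, 3): arr[2]=10 > arr[3]=8
(2, 5): arr[2]=10 > arr[5]=3
(3, 5): arr[3]=8 > arr[5]=3
(4, 5): arr[4]=12 > arr[5]=3

Total inversions: 9

The array has 9 inversion(s): (0,1), (0,2), (0,3), (0,4), (0,5), (2,3), (2,5), (3,5), (4,5). Each pair (i,j) satisfies i < j and arr[i] > arr[j].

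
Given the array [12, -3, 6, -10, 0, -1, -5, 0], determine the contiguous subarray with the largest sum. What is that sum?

Using Kadane's algorithm on [12, -3, 6, -10, 0, -1, -5, 0]:

Scanning through the array:
Position 1 (value -3): max_ending_here = 9, max_so_far = 12
Position 2 (value 6): max_ending_here = 15, max_so_far = 15
Position 3 (value -10): max_ending_here = 5, max_so_far = 15
Position 4 (value 0): max_ending_here = 5, max_so_far = 15
Position 5 (value -1): max_ending_here = 4, max_so_far = 15
Position 6 (value -5): max_ending_here = -1, max_so_far = 15
Position 7 (value 0): max_ending_here = 0, max_so_far = 15

Maximum subarray: [12, -3, 6]
Maximum sum: 15

The maximum subarray is [12, -3, 6] with sum 15. This subarray runs from index 0 to index 2.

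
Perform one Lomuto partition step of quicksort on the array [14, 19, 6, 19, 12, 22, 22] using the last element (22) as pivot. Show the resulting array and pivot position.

Lomuto partition with pivot = 22:

Initial array: [14, 19, 6, 19, 12, 22, 22]

arr[0]=14 <= 22: swap with position 0, array becomes [14, 19, 6, 19, 12, 22, 22]
arr[1]=19 <= 22: swap with position 1, array becomes [14, 19, 6, 19, 12, 22, 22]
arr[2]=6 <= 22: swap with position 2, array becomes [14, 19, 6, 19, 12, 22, 22]
arr[3]=19 <= 22: swap with position 3, array becomes [14, 19, 6, 19, 12, 22, 22]
arr[4]=12 <= 22: swap with position 4, array becomes [14, 19, 6, 19, 12, 22, 22]
arr[5]=22 <= 22: swap with position 5, array becomes [14, 19, 6, 19, 12, 22, 22]

Place pivot at position 6: [14, 19, 6, 19, 12, 22, 22]
Pivot position: 6

After partitioning with pivot 22, the array becomes [14, 19, 6, 19, 12, 22, 22]. The pivot is placed at index 6. All elements to the left of the pivot are <= 22, and all elements to the right are > 22.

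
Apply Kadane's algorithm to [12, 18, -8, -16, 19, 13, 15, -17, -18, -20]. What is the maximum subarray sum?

Using Kadane's algorithm on [12, 18, -8, -16, 19, 13, 15, -17, -18, -20]:

Scanning through the array:
Position 1 (value 18): max_ending_here = 30, max_so_far = 30
Position 2 (value -8): max_ending_here = 22, max_so_far = 30
Position 3 (value -16): max_ending_here = 6, max_so_far = 30
Position 4 (value 19): max_ending_here = 25, max_so_far = 30
Position 5 (value 13): max_ending_here = 38, max_so_far = 38
Position 6 (value 15): max_ending_here = 53, max_so_far = 53
Position 7 (value -17): max_ending_here = 36, max_so_far = 53
Position 8 (value -18): max_ending_here = 18, max_so_far = 53
Position 9 (value -20): max_ending_here = -2, max_so_far = 53

Maximum subarray: [12, 18, -8, -16, 19, 13, 15]
Maximum sum: 53

The maximum subarray is [12, 18, -8, -16, 19, 13, 15] with sum 53. This subarray runs from index 0 to index 6.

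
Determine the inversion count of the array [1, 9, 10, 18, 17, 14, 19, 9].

Finding inversions in [1, 9, 10, 18, 17, 14, 19, 9]:

(2, 7): arr[2]=10 > arr[7]=9
(3, 4): arr[3]=18 > arr[4]=17
(3, 5): arr[3]=18 > arr[5]=14
(3, 7): arr[3]=18 > arr[7]=9
(4, 5): arr[4]=17 > arr[5]=14
(4, 7): arr[4]=17 > arr[7]=9
(5, 7): arr[5]=14 > arr[7]=9
(6, 7): arr[6]=19 > arr[7]=9

Total inversions: 8

The array has 8 inversion(s): (2,7), (3,4), (3,5), (3,7), (4,5), (4,7), (5,7), (6,7). Each pair (i,j) satisfies i < j and arr[i] > arr[j].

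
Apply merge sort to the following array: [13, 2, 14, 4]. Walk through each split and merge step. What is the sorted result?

Merge sort trace:

Split: [13, 2, 14, 4] -> [13, 2] and [14, 4]
  Split: [13, 2] -> [13] and [2]
  Merge: [13] + [2] -> [2, 13]
  Split: [14, 4] -> [14] and [4]
  Merge: [14] + [4] -> [4, 14]
Merge: [2, 13] + [4, 14] -> [2, 4, 13, 14]

Final sorted array: [2, 4, 13, 14]

The merge sort proceeds by recursively splitting the array and merging sorted halves.
After all merges, the sorted array is [2, 4, 13, 14].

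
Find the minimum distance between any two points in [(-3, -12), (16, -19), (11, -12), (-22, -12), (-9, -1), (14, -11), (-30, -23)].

Computing all pairwise distances among 7 points:

d((-3, -12), (16, -19)) = 20.2485
d((-3, -12), (11, -12)) = 14.0
d((-3, -12), (-22, -12)) = 19.0
d((-3, -12), (-9, -1)) = 12.53
d((-3, -12), (14, -11)) = 17.0294
d((-3, -12), (-30, -23)) = 29.1548
d((16, -19), (11, -12)) = 8.6023
d((16, -19), (-22, -12)) = 38.6394
d((16, -19), (-9, -1)) = 30.8058
d((16, -19), (14, -11)) = 8.2462
d((16, -19), (-30, -23)) = 46.1736
d((11, -12), (-22, -12)) = 33.0
d((11, -12), (-9, -1)) = 22.8254
d((11, -12), (14, -11)) = 3.1623 <-- minimum
d((11, -12), (-30, -23)) = 42.45
d((-22, -12), (-9, -1)) = 17.0294
d((-22, -12), (14, -11)) = 36.0139
d((-22, -12), (-30, -23)) = 13.6015
d((-9, -1), (14, -11)) = 25.0799
d((-9, -1), (-30, -23)) = 30.4138
d((14, -11), (-30, -23)) = 45.607

Closest pair: (11, -12) and (14, -11) with distance 3.1623

The closest pair is (11, -12) and (14, -11) with Euclidean distance 3.1623. For 7 points, brute-force pairwise comparison is shown above. For large n, the divide-and-conquer algorithm (sort by x, recurse on halves, check the dividing strip) achieves O(n log n).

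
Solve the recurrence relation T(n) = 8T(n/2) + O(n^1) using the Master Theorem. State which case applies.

Master Theorem for T(n) = 8T(n/2) + O(n^1):

a = 8, b = 2, c = 1
log_b(a) = log_2(8) = 3.0000

Case 1: c = 1 < log_2(8) = 3.0000
T(n) = O(n^(log_2 8)) = O(n^3)

For T(n) = 8T(n/2) + O(n^1): log_2(8) = 3.0000. This is Case 1 of the Master Theorem (c < log_b(a), work dominated by leaves), giving O(n^3).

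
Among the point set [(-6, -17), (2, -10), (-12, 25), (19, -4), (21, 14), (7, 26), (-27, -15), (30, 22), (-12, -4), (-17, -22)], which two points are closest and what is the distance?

Computing all pairwise distances among 10 points:

d((-6, -17), (2, -10)) = 10.6301 <-- minimum
d((-6, -17), (-12, 25)) = 42.4264
d((-6, -17), (19, -4)) = 28.178
d((-6, -17), (21, 14)) = 41.1096
d((-6, -17), (7, 26)) = 44.9222
d((-6, -17), (-27, -15)) = 21.095
d((-6, -17), (30, 22)) = 53.0754
d((-6, -17), (-12, -4)) = 14.3178
d((-6, -17), (-17, -22)) = 12.083
d((2, -10), (-12, 25)) = 37.6962
d((2, -10), (19, -4)) = 18.0278
d((2, -10), (21, 14)) = 30.6105
d((2, -10), (7, 26)) = 36.3456
d((2, -10), (-27, -15)) = 29.4279
d((2, -10), (30, 22)) = 42.5206
d((2, -10), (-12, -4)) = 15.2315
d((2, -10), (-17, -22)) = 22.4722
d((-12, 25), (19, -4)) = 42.45
d((-12, 25), (21, 14)) = 34.7851
d((-12, 25), (7, 26)) = 19.0263
d((-12, 25), (-27, -15)) = 42.72
d((-12, 25), (30, 22)) = 42.107
d((-12, 25), (-12, -4)) = 29.0
d((-12, 25), (-17, -22)) = 47.2652
d((19, -4), (21, 14)) = 18.1108
d((19, -4), (7, 26)) = 32.311
d((19, -4), (-27, -15)) = 47.2969
d((19, -4), (30, 22)) = 28.2312
d((19, -4), (-12, -4)) = 31.0
d((19, -4), (-17, -22)) = 40.2492
d((21, 14), (7, 26)) = 18.4391
d((21, 14), (-27, -15)) = 56.0803
d((21, 14), (30, 22)) = 12.0416
d((21, 14), (-12, -4)) = 37.5899
d((21, 14), (-17, -22)) = 52.345
d((7, 26), (-27, -15)) = 53.2635
d((7, 26), (30, 22)) = 23.3452
d((7, 26), (-12, -4)) = 35.5106
d((7, 26), (-17, -22)) = 53.6656
d((-27, -15), (30, 22)) = 67.9559
d((-27, -15), (-12, -4)) = 18.6011
d((-27, -15), (-17, -22)) = 12.2066
d((30, 22), (-12, -4)) = 49.3964
d((30, 22), (-17, -22)) = 64.3817
d((-12, -4), (-17, -22)) = 18.6815

Closest pair: (-6, -17) and (2, -10) with distance 10.6301

The closest pair is (-6, -17) and (2, -10) with Euclidean distance 10.6301. For 10 points, brute-force pairwise comparison is shown above. For large n, the divide-and-conquer algorithm (sort by x, recurse on halves, check the dividing strip) achieves O(n log n).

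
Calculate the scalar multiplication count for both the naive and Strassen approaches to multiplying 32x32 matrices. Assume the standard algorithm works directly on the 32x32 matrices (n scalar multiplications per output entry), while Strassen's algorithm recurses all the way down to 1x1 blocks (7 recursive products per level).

Matrix multiplication for 32x32 matrices:

Standard algorithm: 32^3 = 32768 multiplications
Strassen's algorithm: 7^(log2(32)) = 7^5 = 16807 multiplications
Savings: 32768 - 16807 = 15961 multiplications

Standard: 32768 multiplications (32^3). Strassen: 16807 multiplications (7^5). Strassen reduces 8 recursive multiplications to 7 at each level.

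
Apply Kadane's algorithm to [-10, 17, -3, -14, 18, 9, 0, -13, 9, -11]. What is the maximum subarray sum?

Using Kadane's algorithm on [-10, 17, -3, -14, 18, 9, 0, -13, 9, -11]:

Scanning through the array:
Position 1 (value 17): max_ending_here = 17, max_so_far = 17
Position 2 (value -3): max_ending_here = 14, max_so_far = 17
Position 3 (value -14): max_ending_here = 0, max_so_far = 17
Position 4 (value 18): max_ending_here = 18, max_so_far = 18
Position 5 (value 9): max_ending_here = 27, max_so_far = 27
Position 6 (value 0): max_ending_here = 27, max_so_far = 27
Position 7 (value -13): max_ending_here = 14, max_so_far = 27
Position 8 (value 9): max_ending_here = 23, max_so_far = 27
Position 9 (value -11): max_ending_here = 12, max_so_far = 27

Maximum subarray: [17, -3, -14, 18, 9]
Maximum sum: 27

The maximum subarray is [17, -3, -14, 18, 9] with sum 27. This subarray runs from index 1 to index 5.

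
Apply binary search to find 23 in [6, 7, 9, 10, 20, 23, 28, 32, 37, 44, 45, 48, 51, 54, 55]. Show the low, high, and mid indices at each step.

Binary search for 23 in [6, 7, 9, 10, 20, 23, 28, 32, 37, 44, 45, 48, 51, 54, 55]:

lo=0, hi=14, mid=7, arr[mid]=32 -> 32 > 23, search left half
lo=0, hi=6, mid=3, arr[mid]=10 -> 10 < 23, search right half
lo=4, hi=6, mid=5, arr[mid]=23 -> Found target at index 5!

Binary search finds 23 at index 5 after 3 comparisons. The search repeatedly halves the search space by comparing with the middle element.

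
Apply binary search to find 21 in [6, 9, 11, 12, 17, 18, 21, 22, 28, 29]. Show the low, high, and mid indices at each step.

Binary search for 21 in [6, 9, 11, 12, 17, 18, 21, 22, 28, 29]:

lo=0, hi=9, mid=4, arr[mid]=17 -> 17 < 21, search right half
lo=5, hi=9, mid=7, arr[mid]=22 -> 22 > 21, search left half
lo=5, hi=6, mid=5, arr[mid]=18 -> 18 < 21, search right half
lo=6, hi=6, mid=6, arr[mid]=21 -> Found target at index 6!

Binary search finds 21 at index 6 after 4 comparisons. The search repeatedly halves the search space by comparing with the middle element.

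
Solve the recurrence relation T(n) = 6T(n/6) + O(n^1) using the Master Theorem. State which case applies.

Master Theorem for T(n) = 6T(n/6) + O(n^1):

a = 6, b = 6, c = 1
log_b(a) = log_6(6) = 1.0000

Case 2: c = 1 = log_6(6) = 1.0000
T(n) = O(n^1 log n) = O(n log n)

For T(n) = 6T(n/6) + O(n^1): log_6(6) = 1.0000. This is Case 2 of the Master Theorem (c = log_b(a), equal work at all levels), giving O(n log n).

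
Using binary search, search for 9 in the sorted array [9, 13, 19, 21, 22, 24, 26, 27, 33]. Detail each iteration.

Binary search for 9 in [9, 13, 19, 21, 22, 24, 26, 27, 33]:

lo=0, hi=8, mid=4, arr[mid]=22 -> 22 > 9, search left half
lo=0, hi=3, mid=1, arr[mid]=13 -> 13 > 9, search left half
lo=0, hi=0, mid=0, arr[mid]=9 -> Found target at index 0!

Binary search finds 9 at index 0 after 3 comparisons. The search repeatedly halves the search space by comparing with the middle element.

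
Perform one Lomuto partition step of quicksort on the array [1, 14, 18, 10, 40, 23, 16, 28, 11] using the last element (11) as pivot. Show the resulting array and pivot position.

Lomuto partition with pivot = 11:

Initial array: [1, 14, 18, 10, 40, 23, 16, 28, 11]

arr[0]=1 <= 11: swap with position 0, array becomes [1, 14, 18, 10, 40, 23, 16, 28, 11]
arr[1]=14 > 11: no swap
arr[2]=18 > 11: no swap
arr[3]=10 <= 11: swap with position 1, array becomes [1, 10, 18, 14, 40, 23, 16, 28, 11]
arr[4]=40 > 11: no swap
arr[5]=23 > 11: no swap
arr[6]=16 > 11: no swap
arr[7]=28 > 11: no swap

Place pivot at position 2: [1, 10, 11, 14, 40, 23, 16, 28, 18]
Pivot position: 2

After partitioning with pivot 11, the array becomes [1, 10, 11, 14, 40, 23, 16, 28, 18]. The pivot is placed at index 2. All elements to the left of the pivot are <= 11, and all elements to the right are > 11.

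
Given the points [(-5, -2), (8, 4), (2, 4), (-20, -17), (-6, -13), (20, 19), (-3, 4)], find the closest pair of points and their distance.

Computing all pairwise distances among 7 points:

d((-5, -2), (8, 4)) = 14.3178
d((-5, -2), (2, 4)) = 9.2195
d((-5, -2), (-20, -17)) = 21.2132
d((-5, -2), (-6, -13)) = 11.0454
d((-5, -2), (20, 19)) = 32.6497
d((-5, -2), (-3, 4)) = 6.3246
d((8, 4), (2, 4)) = 6.0
d((8, 4), (-20, -17)) = 35.0
d((8, 4), (-6, -13)) = 22.0227
d((8, 4), (20, 19)) = 19.2094
d((8, 4), (-3, 4)) = 11.0
d((2, 4), (-20, -17)) = 30.4138
d((2, 4), (-6, -13)) = 18.7883
d((2, 4), (20, 19)) = 23.4307
d((2, 4), (-3, 4)) = 5.0 <-- minimum
d((-20, -17), (-6, -13)) = 14.5602
d((-20, -17), (20, 19)) = 53.8145
d((-20, -17), (-3, 4)) = 27.0185
d((-6, -13), (20, 19)) = 41.2311
d((-6, -13), (-3, 4)) = 17.2627
d((20, 19), (-3, 4)) = 27.4591

Closest pair: (2, 4) and (-3, 4) with distance 5.0

The closest pair is (2, 4) and (-3, 4) with Euclidean distance 5.0. For 7 points, brute-force pairwise comparison is shown above. For large n, the divide-and-conquer algorithm (sort by x, recurse on halves, check the dividing strip) achieves O(n log n).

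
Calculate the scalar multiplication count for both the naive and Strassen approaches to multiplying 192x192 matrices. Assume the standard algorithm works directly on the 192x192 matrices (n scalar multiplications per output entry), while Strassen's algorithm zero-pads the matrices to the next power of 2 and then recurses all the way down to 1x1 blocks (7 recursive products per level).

Matrix multiplication for 192x192 matrices:

Strassen's algorithm requires power-of-2 dimensions. Pad 192x192 to 256x256 (next power of 2).

Standard algorithm: 192^3 = 7077888 multiplications
Strassen's algorithm: 7^(log2(256)) = 7^8 = 5764801 multiplications
Savings: 7077888 - 5764801 = 1313087 multiplications

Standard: 7077888 multiplications (192^3). Strassen: 5764801 multiplications (7^8, after padding to 256x256). Strassen reduces 8 recursive multiplications to 7 at each level.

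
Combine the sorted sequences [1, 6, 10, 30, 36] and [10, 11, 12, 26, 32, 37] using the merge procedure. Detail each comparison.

Merging process:

Compare 1 vs 10: take 1 from left. Merged: [1]
Compare 6 vs 10: take 6 from left. Merged: [1, 6]
Compare 10 vs 10: take 10 from left. Merged: [1, 6, 10]
Compare 30 vs 10: take 10 from right. Merged: [1, 6, 10, 10]
Compare 30 vs 11: take 11 from right. Merged: [1, 6, 10, 10, 11]
Compare 30 vs 12: take 12 from right. Merged: [1, 6, 10, 10, 11, 12]
Compare 30 vs 26: take 26 from right. Merged: [1, 6, 10, 10, 11, 12, 26]
Compare 30 vs 32: take 30 from left. Merged: [1, 6, 10, 10, 11, 12, 26, 30]
Compare 36 vs 32: take 32 from right. Merged: [1, 6, 10, 10, 11, 12, 26, 30, 32]
Compare 36 vs 37: take 36 from left. Merged: [1, 6, 10, 10, 11, 12, 26, 30, 32, 36]
Append remaining from right: [37]. Merged: [1, 6, 10, 10, 11, 12, 26, 30, 32, 36, 37]

Final merged array: [1, 6, 10, 10, 11, 12, 26, 30, 32, 36, 37]
Total comparisons: 10

The merged array is [1, 6, 10, 10, 11, 12, 26, 30, 32, 36, 37], requiring 10 comparisons. The merge step runs in O(n) time where n is the total number of elements.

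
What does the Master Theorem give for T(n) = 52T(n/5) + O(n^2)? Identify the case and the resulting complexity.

Master Theorem for T(n) = 52T(n/5) + O(n^2):

a = 52, b = 5, c = 2
log_b(a) = log_5(52) = 2.4550

Case 1: c = 2 < log_5(52) = 2.4550
T(n) = O(n^(log_5 52))

For T(n) = 52T(n/5) + O(n^2): log_5(52) = 2.4550. This is Case 1 of the Master Theorem (c < log_b(a), work dominated by leaves), giving O(n^(log_5 52)).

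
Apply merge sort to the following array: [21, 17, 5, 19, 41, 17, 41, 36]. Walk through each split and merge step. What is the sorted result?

Merge sort trace:

Split: [21, 17, 5, 19, 41, 17, 41, 36] -> [21, 17, 5, 19] and [41, 17, 41, 36]
  Split: [21, 17, 5, 19] -> [21, 17] and [5, 19]
    Split: [21, 17] -> [21] and [17]
    Merge: [21] + [17] -> [17, 21]
    Split: [5, 19] -> [5] and [19]
    Merge: [5] + [19] -> [5, 19]
  Merge: [17, 21] + [5, 19] -> [5, 17, 19, 21]
  Split: [41, 17, 41, 36] -> [41, 17] and [41, 36]
    Split: [41, 17] -> [41] and [17]
    Merge: [41] + [17] -> [17, 41]
    Split: [41, 36] -> [41] and [36]
    Merge: [41] + [36] -> [36, 41]
  Merge: [17, 41] + [36, 41] -> [17, 36, 41, 41]
Merge: [5, 17, 19, 21] + [17, 36, 41, 41] -> [5, 17, 17, 19, 21, 36, 41, 41]

Final sorted array: [5, 17, 17, 19, 21, 36, 41, 41]

The merge sort proceeds by recursively splitting the array and merging sorted halves.
After all merges, the sorted array is [5, 17, 17, 19, 21, 36, 41, 41].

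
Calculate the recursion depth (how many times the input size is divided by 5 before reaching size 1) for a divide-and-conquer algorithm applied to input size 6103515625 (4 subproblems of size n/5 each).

For divide and conquer with division factor 5:

Problem sizes at each level:
Level 0: 6103515625
Level 1: 1220703125
Level 2: 244140625
Level 3: 48828125
Level 4: 9765625
Level 5: 1953125
Level 6: 390625
Level 7: 78125
Level 8: 15625
Level 9: 3125
Level 10: 625
Level 11: 125
Level 12: 25
Level 13: 5
Level 14: 1

The root is level 0 and the size-1 base case is level 14 (the tree spans levels 0 through 14, i.e. 15 levels counting the root), so the depth is the number of divisions: log_5(6103515625) = 14

The recursion tree depth is log_5(6103515625) = 14. At each level, the problem size is divided by 5, so it takes 14 divisions to reduce to a base case of size 1. The algorithm makes 4 recursive calls at each level.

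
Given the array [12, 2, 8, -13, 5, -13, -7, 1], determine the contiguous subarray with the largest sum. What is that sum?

Using Kadane's algorithm on [12, 2, 8, -13, 5, -13, -7, 1]:

Scanning through the array:
Position 1 (value 2): max_ending_here = 14, max_so_far = 14
Position 2 (value 8): max_ending_here = 22, max_so_far = 22
Position 3 (value -13): max_ending_here = 9, max_so_far = 22
Position 4 (value 5): max_ending_here = 14, max_so_far = 22
Position 5 (value -13): max_ending_here = 1, max_so_far = 22
Position 6 (value -7): max_ending_here = -6, max_so_far = 22
Position 7 (value 1): max_ending_here = 1, max_so_far = 22

Maximum subarray: [12, 2, 8]
Maximum sum: 22

The maximum subarray is [12, 2, 8] with sum 22. This subarray runs from index 0 to index 2.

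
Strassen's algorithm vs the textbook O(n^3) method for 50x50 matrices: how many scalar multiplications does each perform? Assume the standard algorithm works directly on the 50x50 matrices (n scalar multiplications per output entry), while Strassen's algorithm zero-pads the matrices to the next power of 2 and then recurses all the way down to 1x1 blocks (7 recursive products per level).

Matrix multiplication for 50x50 matrices:

Strassen's algorithm requires power-of-2 dimensions. Pad 50x50 to 64x64 (next power of 2).

Standard algorithm: 50^3 = 125000 multiplications
Strassen's algorithm: 7^(log2(64)) = 7^6 = 117649 multiplications
Savings: 125000 - 117649 = 7351 multiplications

Standard: 125000 multiplications (50^3). Strassen: 117649 multiplications (7^6, after padding to 64x64). Strassen reduces 8 recursive multiplications to 7 at each level.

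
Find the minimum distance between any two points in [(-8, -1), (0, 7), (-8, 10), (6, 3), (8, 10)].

Computing all pairwise distances among 5 points:

d((-8, -1), (0, 7)) = 11.3137
d((-8, -1), (-8, 10)) = 11.0
d((-8, -1), (6, 3)) = 14.5602
d((-8, -1), (8, 10)) = 19.4165
d((0, 7), (-8, 10)) = 8.544
d((0, 7), (6, 3)) = 7.2111 <-- minimum
d((0, 7), (8, 10)) = 8.544
d((-8, 10), (6, 3)) = 15.6525
d((-8, 10), (8, 10)) = 16.0
d((6, 3), (8, 10)) = 7.2801

Closest pair: (0, 7) and (6, 3) with distance 7.2111

The closest pair is (0, 7) and (6, 3) with Euclidean distance 7.2111. For 5 points, brute-force pairwise comparison is shown above. For large n, the divide-and-conquer algorithm (sort by x, recurse on halves, check the dividing strip) achieves O(n log n).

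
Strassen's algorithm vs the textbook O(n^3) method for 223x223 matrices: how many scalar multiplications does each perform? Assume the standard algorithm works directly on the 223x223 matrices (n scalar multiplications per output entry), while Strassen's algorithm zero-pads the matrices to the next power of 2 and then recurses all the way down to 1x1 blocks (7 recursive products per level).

Matrix multiplication for 223x223 matrices:

Strassen's algorithm requires power-of-2 dimensions. Pad 223x223 to 256x256 (next power of 2).

Standard algorithm: 223^3 = 11089567 multiplications
Strassen's algorithm: 7^(log2(256)) = 7^8 = 5764801 multiplications
Savings: 11089567 - 5764801 = 5324766 multiplications

Standard: 11089567 multiplications (223^3). Strassen: 5764801 multiplications (7^8, after padding to 256x256). Strassen reduces 8 recursive multiplications to 7 at each level.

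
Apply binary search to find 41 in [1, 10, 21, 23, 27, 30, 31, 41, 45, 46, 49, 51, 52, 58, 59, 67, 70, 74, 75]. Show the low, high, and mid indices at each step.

Binary search for 41 in [1, 10, 21, 23, 27, 30, 31, 41, 45, 46, 49, 51, 52, 58, 59, 67, 70, 74, 75]:

lo=0, hi=18, mid=9, arr[mid]=46 -> 46 > 41, search left half
lo=0, hi=8, mid=4, arr[mid]=27 -> 27 < 41, search right half
lo=5, hi=8, mid=6, arr[mid]=31 -> 31 < 41, search right half
lo=7, hi=8, mid=7, arr[mid]=41 -> Found target at index 7!

Binary search finds 41 at index 7 after 4 comparisons. The search repeatedly halves the search space by comparing with the middle element.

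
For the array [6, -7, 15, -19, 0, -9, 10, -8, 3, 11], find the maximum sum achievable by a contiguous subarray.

Using Kadane's algorithm on [6, -7, 15, -19, 0, -9, 10, -8, 3, 11]:

Scanning through the array:
Position 1 (value -7): max_ending_here = -1, max_so_far = 6
Position 2 (value 15): max_ending_here = 15, max_so_far = 15
Position 3 (value -19): max_ending_here = -4, max_so_far = 15
Position 4 (value 0): max_ending_here = 0, max_so_far = 15
Position 5 (value -9): max_ending_here = -9, max_so_far = 15
Position 6 (value 10): max_ending_here = 10, max_so_far = 15
Position 7 (value -8): max_ending_here = 2, max_so_far = 15
Position 8 (value 3): max_ending_here = 5, max_so_far = 15
Position 9 (value 11): max_ending_here = 16, max_so_far = 16

Maximum subarray: [10, -8, 3, 11]
Maximum sum: 16

The maximum subarray is [10, -8, 3, 11] with sum 16. This subarray runs from index 6 to index 9.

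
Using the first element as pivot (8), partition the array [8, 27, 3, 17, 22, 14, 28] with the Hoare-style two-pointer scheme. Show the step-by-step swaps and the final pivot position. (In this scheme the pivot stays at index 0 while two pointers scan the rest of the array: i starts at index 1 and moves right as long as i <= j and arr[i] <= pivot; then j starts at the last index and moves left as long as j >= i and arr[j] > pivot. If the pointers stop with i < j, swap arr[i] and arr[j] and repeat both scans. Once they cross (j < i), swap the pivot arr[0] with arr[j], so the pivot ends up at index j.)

Hoare-style two-pointer partition with pivot = 8:

Initial array: [8, 27, 3, 17, 22, 14, 28]

Pointers start at i = 1, j = 6.
i stops at index 1 (arr[1]=27 > 8), j stops at index 2 (arr[2]=3 <= 8): swap arr[1] and arr[2], array becomes [8, 3, 27, 17, 22, 14, 28]
i ends at 2, j ends at 1: the pointers have crossed (j < i), so scanning stops.

Swap pivot arr[0] with arr[1] to place pivot at position 1: [3, 8, 27, 17, 22, 14, 28]
Pivot position: 1

After partitioning with pivot 8, the array becomes [3, 8, 27, 17, 22, 14, 28]. The pivot is placed at index 1. All elements to the left of the pivot are <= 8, and all elements to the right are > 8.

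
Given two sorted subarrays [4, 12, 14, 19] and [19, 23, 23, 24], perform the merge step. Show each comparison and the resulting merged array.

Merging process:

Compare 4 vs 19: take 4 from left. Merged: [4]
Compare 12 vs 19: take 12 from left. Merged: [4, 12]
Compare 14 vs 19: take 14 from left. Merged: [4, 12, 14]
Compare 19 vs 19: take 19 from left. Merged: [4, 12, 14, 19]
Append remaining from right: [19, 23, 23, 24]. Merged: [4, 12, 14, 19, 19, 23, 23, 24]

Final merged array: [4, 12, 14, 19, 19, 23, 23, 24]
Total comparisons: 4

The merged array is [4, 12, 14, 19, 19, 23, 23, 24], requiring 4 comparisons. The merge step runs in O(n) time where n is the total number of elements.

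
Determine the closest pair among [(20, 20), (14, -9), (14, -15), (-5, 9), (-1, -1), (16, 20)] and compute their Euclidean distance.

Computing all pairwise distances among 6 points:

d((20, 20), (14, -9)) = 29.6142
d((20, 20), (14, -15)) = 35.5106
d((20, 20), (-5, 9)) = 27.313
d((20, 20), (-1, -1)) = 29.6985
d((20, 20), (16, 20)) = 4.0 <-- minimum
d((14, -9), (14, -15)) = 6.0
d((14, -9), (-5, 9)) = 26.1725
d((14, -9), (-1, -1)) = 17.0
d((14, -9), (16, 20)) = 29.0689
d((14, -15), (-5, 9)) = 30.6105
d((14, -15), (-1, -1)) = 20.5183
d((14, -15), (16, 20)) = 35.0571
d((-5, 9), (-1, -1)) = 10.7703
d((-5, 9), (16, 20)) = 23.7065
d((-1, -1), (16, 20)) = 27.0185

Closest pair: (20, 20) and (16, 20) with distance 4.0

The closest pair is (20, 20) and (16, 20) with Euclidean distance 4.0. For 6 points, brute-force pairwise comparison is shown above. For large n, the divide-and-conquer algorithm (sort by x, recurse on halves, check the dividing strip) achieves O(n log n).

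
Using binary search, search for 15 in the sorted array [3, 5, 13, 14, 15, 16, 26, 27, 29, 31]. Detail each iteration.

Binary search for 15 in [3, 5, 13, 14, 15, 16, 26, 27, 29, 31]:

lo=0, hi=9, mid=4, arr[mid]=15 -> Found target at index 4!

Binary search finds 15 at index 4 after 1 comparisons. The search repeatedly halves the search space by comparing with the middle element.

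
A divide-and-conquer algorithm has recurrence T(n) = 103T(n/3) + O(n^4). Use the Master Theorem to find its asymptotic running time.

Master Theorem for T(n) = 103T(n/3) + O(n^4):

a = 103, b = 3, c = 4
log_b(a) = log_3(103) = 4.2187

Case 1: c = 4 < log_3(103) = 4.2187
T(n) = O(n^(log_3 103))

For T(n) = 103T(n/3) + O(n^4): log_3(103) = 4.2187. This is Case 1 of the Master Theorem (c < log_b(a), work dominated by leaves), giving O(n^(log_3 103)).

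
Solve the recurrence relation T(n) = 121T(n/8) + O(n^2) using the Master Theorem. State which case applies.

Master Theorem for T(n) = 121T(n/8) + O(n^2):

a = 121, b = 8, c = 2
log_b(a) = log_8(121) = 2.3063

Case 1: c = 2 < log_8(121) = 2.3063
T(n) = O(n^(log_8 121))

For T(n) = 121T(n/8) + O(n^2): log_8(121) = 2.3063. This is Case 1 of the Master Theorem (c < log_b(a), work dominated by leaves), giving O(n^(log_8 121)).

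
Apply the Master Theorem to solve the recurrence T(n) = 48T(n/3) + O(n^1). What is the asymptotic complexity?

Master Theorem for T(n) = 48T(n/3) + O(n^1):

a = 48, b = 3, c = 1
log_b(a) = log_3(48) = 3.5237

Case 1: c = 1 < log_3(48) = 3.5237
T(n) = O(n^(log_3 48))

For T(n) = 48T(n/3) + O(n^1): log_3(48) = 3.5237. This is Case 1 of the Master Theorem (c < log_b(a), work dominated by leaves), giving O(n^(log_3 48)).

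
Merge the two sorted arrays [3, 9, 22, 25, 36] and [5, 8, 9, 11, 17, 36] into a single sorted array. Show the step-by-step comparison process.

Merging process:

Compare 3 vs 5: take 3 from left. Merged: [3]
Compare 9 vs 5: take 5 from right. Merged: [3, 5]
Compare 9 vs 8: take 8 from right. Merged: [3, 5, 8]
Compare 9 vs 9: take 9 from left. Merged: [3, 5, 8, 9]
Compare 22 vs 9: take 9 from right. Merged: [3, 5, 8, 9, 9]
Compare 22 vs 11: take 11 from right. Merged: [3, 5, 8, 9, 9, 11]
Compare 22 vs 17: take 17 from right. Merged: [3, 5, 8, 9, 9, 11, 17]
Compare 22 vs 36: take 22 from left. Merged: [3, 5, 8, 9, 9, 11, 17, 22]
Compare 25 vs 36: take 25 from left. Merged: [3, 5, 8, 9, 9, 11, 17, 22, 25]
Compare 36 vs 36: take 36 from left. Merged: [3, 5, 8, 9, 9, 11, 17, 22, 25, 36]
Append remaining from right: [36]. Merged: [3, 5, 8, 9, 9, 11, 17, 22, 25, 36, 36]

Final merged array: [3, 5, 8, 9, 9, 11, 17, 22, 25, 36, 36]
Total comparisons: 10

The merged array is [3, 5, 8, 9, 9, 11, 17, 22, 25, 36, 36], requiring 10 comparisons. The merge step runs in O(n) time where n is the total number of elements.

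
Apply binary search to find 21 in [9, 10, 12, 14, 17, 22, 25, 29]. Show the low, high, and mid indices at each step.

Binary search for 21 in [9, 10, 12, 14, 17, 22, 25, 29]:

lo=0, hi=7, mid=3, arr[mid]=14 -> 14 < 21, search right half
lo=4, hi=7, mid=5, arr[mid]=22 -> 22 > 21, search left half
lo=4, hi=4, mid=4, arr[mid]=17 -> 17 < 21, search right half
lo=5 > hi=4, target 21 not found

Binary search determines that 21 is not in the array after 3 comparisons. The search space was exhausted without finding the target.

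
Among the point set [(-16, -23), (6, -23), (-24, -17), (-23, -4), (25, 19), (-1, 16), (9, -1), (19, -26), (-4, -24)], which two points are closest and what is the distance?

Computing all pairwise distances among 9 points:

d((-16, -23), (6, -23)) = 22.0
d((-16, -23), (-24, -17)) = 10.0 <-- minimum
d((-16, -23), (-23, -4)) = 20.2485
d((-16, -23), (25, 19)) = 58.6941
d((-16, -23), (-1, 16)) = 41.7852
d((-16, -23), (9, -1)) = 33.3017
d((-16, -23), (19, -26)) = 35.1283
d((-16, -23), (-4, -24)) = 12.0416
d((6, -23), (-24, -17)) = 30.5941
d((6, -23), (-23, -4)) = 34.6699
d((6, -23), (25, 19)) = 46.0977
d((6, -23), (-1, 16)) = 39.6232
d((6, -23), (9, -1)) = 22.2036
d((6, -23), (19, -26)) = 13.3417
d((6, -23), (-4, -24)) = 10.0499
d((-24, -17), (-23, -4)) = 13.0384
d((-24, -17), (25, 19)) = 60.803
d((-24, -17), (-1, 16)) = 40.2244
d((-24, -17), (9, -1)) = 36.6742
d((-24, -17), (19, -26)) = 43.9318
d((-24, -17), (-4, -24)) = 21.1896
d((-23, -4), (25, 19)) = 53.2259
d((-23, -4), (-1, 16)) = 29.7321
d((-23, -4), (9, -1)) = 32.1403
d((-23, -4), (19, -26)) = 47.4131
d((-23, -4), (-4, -24)) = 27.5862
d((25, 19), (-1, 16)) = 26.1725
d((25, 19), (9, -1)) = 25.6125
d((25, 19), (19, -26)) = 45.3982
d((25, 19), (-4, -24)) = 51.8652
d((-1, 16), (9, -1)) = 19.7231
d((-1, 16), (19, -26)) = 46.5188
d((-1, 16), (-4, -24)) = 40.1123
d((9, -1), (19, -26)) = 26.9258
d((9, -1), (-4, -24)) = 26.4197
d((19, -26), (-4, -24)) = 23.0868

Closest pair: (-16, -23) and (-24, -17) with distance 10.0

The closest pair is (-16, -23) and (-24, -17) with Euclidean distance 10.0. For 9 points, brute-force pairwise comparison is shown above. For large n, the divide-and-conquer algorithm (sort by x, recurse on halves, check the dividing strip) achieves O(n log n).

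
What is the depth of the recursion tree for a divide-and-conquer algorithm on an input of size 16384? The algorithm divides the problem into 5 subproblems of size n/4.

For divide and conquer with division factor 4:

Problem sizes at each level:
Level 0: 16384
Level 1: 4096
Level 2: 1024
Level 3: 256
Level 4: 64
Level 5: 16
Level 6: 4
Level 7: 1

The root is level 0 and the size-1 base case is level 7 (the tree spans levels 0 through 7, i.e. 8 levels counting the root), so the depth is the number of divisions: log_4(16384) = 7

The recursion tree depth is log_4(16384) = 7. At each level, the problem size is divided by 4, so it takes 7 divisions to reduce to a base case of size 1. The algorithm makes 5 recursive calls at each level.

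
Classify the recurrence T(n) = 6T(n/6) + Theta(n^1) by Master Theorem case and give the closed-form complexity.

Master Theorem for T(n) = 6T(n/6) + O(n^1):

a = 6, b = 6, c = 1
log_b(a) = log_6(6) = 1.0000

Case 2: c = 1 = log_6(6) = 1.0000
T(n) = O(n^1 log n) = O(n log n)

For T(n) = 6T(n/6) + O(n^1): log_6(6) = 1.0000. This is Case 2 of the Master Theorem (c = log_b(a), equal work at all levels), giving O(n log n).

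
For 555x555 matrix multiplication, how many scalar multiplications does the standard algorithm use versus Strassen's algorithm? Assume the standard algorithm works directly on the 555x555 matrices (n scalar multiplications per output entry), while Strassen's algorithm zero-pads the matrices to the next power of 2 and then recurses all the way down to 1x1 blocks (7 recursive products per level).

Matrix multiplication for 555x555 matrices:

Strassen's algorithm requires power-of-2 dimensions. Pad 555x555 to 1024x1024 (next power of 2).

Standard algorithm: 555^3 = 170953875 multiplications
Strassen's algorithm: 7^(log2(1024)) = 7^10 = 282475249 multiplications
Difference: 170953875 - 282475249 = -111521374 (Strassen uses MORE here due to padding overhead — for small or just-over-power-of-2 n, padding can outweigh the per-level savings)

Standard: 170953875 multiplications (555^3). Strassen: 282475249 multiplications (7^10, after padding to 1024x1024). Strassen reduces 8 recursive multiplications to 7 at each level.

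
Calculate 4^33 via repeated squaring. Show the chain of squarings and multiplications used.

Computing 4^33 by squaring (build up from 4^1; each line after the first costs one multiplication):

4^1 = 4
4^2 = (4^1)^2 = 4^2 = 16
4^4 = (4^2)^2 = 16^2 = 256
4^8 = (4^4)^2 = 256^2 = 65536
4^16 = (4^8)^2 = 65536^2 = 4294967296
4^32 = (4^16)^2 = 4294967296^2 = 18446744073709551616
4^33 = 4 * 4^32 = 4 * 18446744073709551616 = 73786976294838206464

Result: 73786976294838206464
Multiplications needed: 6 (6 lines after 4^1)

4^33 = 73786976294838206464. Using exponentiation by squaring, this requires 6 multiplications. The key idea: if the exponent is even, square the half-power; if odd, multiply by the base once.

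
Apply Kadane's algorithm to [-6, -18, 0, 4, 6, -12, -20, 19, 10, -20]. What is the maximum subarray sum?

Using Kadane's algorithm on [-6, -18, 0, 4, 6, -12, -20, 19, 10, -20]:

Scanning through the array:
Position 1 (value -18): max_ending_here = -18, max_so_far = -6
Position 2 (value 0): max_ending_here = 0, max_so_far = 0
Position 3 (value 4): max_ending_here = 4, max_so_far = 4
Position 4 (value 6): max_ending_here = 10, max_so_far = 10
Position 5 (value -12): max_ending_here = -2, max_so_far = 10
Position 6 (value -20): max_ending_here = -20, max_so_far = 10
Position 7 (value 19): max_ending_here = 19, max_so_far = 19
Position 8 (value 10): max_ending_here = 29, max_so_far = 29
Position 9 (value -20): max_ending_here = 9, max_so_far = 29

Maximum subarray: [19, 10]
Maximum sum: 29

The maximum subarray is [19, 10] with sum 29. This subarray runs from index 7 to index 8.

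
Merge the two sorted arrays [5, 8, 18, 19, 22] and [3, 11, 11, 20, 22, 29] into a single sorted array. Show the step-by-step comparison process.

Merging process:

Compare 5 vs 3: take 3 from right. Merged: [3]
Compare 5 vs 11: take 5 from left. Merged: [3, 5]
Compare 8 vs 11: take 8 from left. Merged: [3, 5, 8]
Compare 18 vs 11: take 11 from right. Merged: [3, 5, 8, 11]
Compare 18 vs 11: take 11 from right. Merged: [3, 5, 8, 11, 11]
Compare 18 vs 20: take 18 from left. Merged: [3, 5, 8, 11, 11, 18]
Compare 19 vs 20: take 19 from left. Merged: [3, 5, 8, 11, 11, 18, 19]
Compare 22 vs 20: take 20 from right. Merged: [3, 5, 8, 11, 11, 18, 19, 20]
Compare 22 vs 22: take 22 from left. Merged: [3, 5, 8, 11, 11, 18, 19, 20, 22]
Append remaining from right: [22, 29]. Merged: [3, 5, 8, 11, 11, 18, 19, 20, 22, 22, 29]

Final merged array: [3, 5, 8, 11, 11, 18, 19, 20, 22, 22, 29]
Total comparisons: 9

The merged array is [3, 5, 8, 11, 11, 18, 19, 20, 22, 22, 29], requiring 9 comparisons. The merge step runs in O(n) time where n is the total number of elements.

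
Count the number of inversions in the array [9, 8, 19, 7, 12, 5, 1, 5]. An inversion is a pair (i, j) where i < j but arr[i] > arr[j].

Finding inversions in [9, 8, 19, 7, 12, 5, 1, 5]:

(0, 1): arr[0]=9 > arr[1]=8
(0, 3): arr[0]=9 > arr[3]=7
(0, 5): arr[0]=9 > arr[5]=5
(0, 6): arr[0]=9 > arr[6]=1
(0, 7): arr[0]=9 > arr[7]=5
(1, 3): arr[1]=8 > arr[3]=7
(1, 5): arr[1]=8 > arr[5]=5
(1, 6): arr[1]=8 > arr[6]=1
(1, 7): arr[1]=8 > arr[7]=5
(2, 3): arr[2]=19 > arr[3]=7
(2, 4): arr[2]=19 > arr[4]=12
(2, 5): arr[2]=19 > arr[5]=5
(2, 6): arr[2]=19 > arr[6]=1
(2, 7): arr[2]=19 > arr[7]=5
(3, 5): arr[3]=7 > arr[5]=5
(3, 6): arr[3]=7 > arr[6]=1
(3, 7): arr[3]=7 > arr[7]=5
(4, 5): arr[4]=12 > arr[5]=5
(4, 6): arr[4]=12 > arr[6]=1
(4, 7): arr[4]=12 > arr[7]=5
(5, 6): arr[5]=5 > arr[6]=1

Total inversions: 21

The array has 21 inversion(s): (0,1), (0,3), (0,5), (0,6), (0,7), (1,3), (1,5), (1,6), (1,7), (2,3), (2,4), (2,5), (2,6), (2,7), (3,5), (3,6), (3,7), (4,5), (4,6), (4,7), (5,6). Each pair (i,j) satisfies i < j and arr[i] > arr[j].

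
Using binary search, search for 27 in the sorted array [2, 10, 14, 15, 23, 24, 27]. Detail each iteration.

Binary search for 27 in [2, 10, 14, 15, 23, 24, 27]:

lo=0, hi=6, mid=3, arr[mid]=15 -> 15 < 27, search right half
lo=4, hi=6, mid=5, arr[mid]=24 -> 24 < 27, search right half
lo=6, hi=6, mid=6, arr[mid]=27 -> Found target at index 6!

Binary search finds 27 at index 6 after 3 comparisons. The search repeatedly halves the search space by comparing with the middle element.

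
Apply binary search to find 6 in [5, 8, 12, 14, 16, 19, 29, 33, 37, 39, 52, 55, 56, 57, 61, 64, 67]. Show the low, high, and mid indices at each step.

Binary search for 6 in [5, 8, 12, 14, 16, 19, 29, 33, 37, 39, 52, 55, 56, 57, 61, 64, 67]:

lo=0, hi=16, mid=8, arr[mid]=37 -> 37 > 6, search left half
lo=0, hi=7, mid=3, arr[mid]=14 -> 14 > 6, search left half
lo=0, hi=2, mid=1, arr[mid]=8 -> 8 > 6, search left half
lo=0, hi=0, mid=0, arr[mid]=5 -> 5 < 6, search right half
lo=1 > hi=0, target 6 not found

Binary search determines that 6 is not in the array after 4 comparisons. The search space was exhausted without finding the target.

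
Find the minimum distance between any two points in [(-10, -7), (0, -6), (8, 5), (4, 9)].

Computing all pairwise distances among 4 points:

d((-10, -7), (0, -6)) = 10.0499
d((-10, -7), (8, 5)) = 21.6333
d((-10, -7), (4, 9)) = 21.2603
d((0, -6), (8, 5)) = 13.6015
d((0, -6), (4, 9)) = 15.5242
d((8, 5), (4, 9)) = 5.6569 <-- minimum

Closest pair: (8, 5) and (4, 9) with distance 5.6569

The closest pair is (8, 5) and (4, 9) with Euclidean distance 5.6569. For 4 points, brute-force pairwise comparison is shown above. For large n, the divide-and-conquer algorithm (sort by x, recurse on halves, check the dividing strip) achieves O(n log n).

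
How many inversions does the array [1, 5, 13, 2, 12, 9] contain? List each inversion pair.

Finding inversions in [1, 5, 13, 2, 12, 9]:

(1, 3): arr[1]=5 > arr[3]=2
(2, 3): arr[2]=13 > arr[3]=2
(2, 4): arr[2]=13 > arr[4]=12
(2, 5): arr[2]=13 > arr[5]=9
(4, 5): arr[4]=12 > arr[5]=9

Total inversions: 5

The array has 5 inversion(s): (1,3), (2,3), (2,4), (2,5), (4,5). Each pair (i,j) satisfies i < j and arr[i] > arr[j].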